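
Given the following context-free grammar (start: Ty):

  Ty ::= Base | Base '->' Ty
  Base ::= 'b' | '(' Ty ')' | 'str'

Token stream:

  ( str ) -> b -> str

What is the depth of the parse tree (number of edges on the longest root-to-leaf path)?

4

[Ty [Base ( [Ty [Base str]] )] -> [Ty [Base b] -> [Ty [Base str]]]]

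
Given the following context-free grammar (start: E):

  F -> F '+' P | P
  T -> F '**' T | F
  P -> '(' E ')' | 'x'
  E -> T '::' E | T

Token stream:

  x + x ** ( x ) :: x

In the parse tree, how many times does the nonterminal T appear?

[E [T [F [F [P x]] + [P x]] ** [T [F [P ( [E [T [F [P x]]]] )]]]] :: [E [T [F [P x]]]]]

4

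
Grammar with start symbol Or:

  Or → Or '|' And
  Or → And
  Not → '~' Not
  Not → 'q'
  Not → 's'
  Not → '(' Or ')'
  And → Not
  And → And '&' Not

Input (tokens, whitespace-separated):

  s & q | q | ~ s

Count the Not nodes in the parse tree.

5

[Or [Or [Or [And [And [Not s]] & [Not q]]] | [And [Not q]]] | [And [Not ~ [Not s]]]]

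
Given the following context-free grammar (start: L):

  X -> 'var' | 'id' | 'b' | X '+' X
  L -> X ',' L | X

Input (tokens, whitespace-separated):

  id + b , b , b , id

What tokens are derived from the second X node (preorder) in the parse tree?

[L [X [X id] + [X b]] , [L [X b] , [L [X b] , [L [X id]]]]]

id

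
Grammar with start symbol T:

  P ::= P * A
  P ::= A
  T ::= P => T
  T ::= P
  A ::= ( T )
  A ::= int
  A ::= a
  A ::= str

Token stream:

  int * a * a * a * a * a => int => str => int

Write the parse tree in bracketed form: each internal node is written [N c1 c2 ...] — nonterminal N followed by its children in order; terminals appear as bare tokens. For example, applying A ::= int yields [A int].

T
P => T
P * A => T
P * A * A => T
P * A * A * A => T
P * A * A * A * A => T
P * A * A * A * A * A => T
A * A * A * A * A * A => T
int * A * A * A * A * A => T
int * a * A * A * A * A => T
int * a * a * A * A * A => T
int * a * a * a * A * A => T
int * a * a * a * a * A => T
int * a * a * a * a * a => T
int * a * a * a * a * a => P => T
int * a * a * a * a * a => A => T
int * a * a * a * a * a => int => T
int * a * a * a * a * a => int => P => T
int * a * a * a * a * a => int => A => T
int * a * a * a * a * a => int => str => T
int * a * a * a * a * a => int => str => P
int * a * a * a * a * a => int => str => A
int * a * a * a * a * a => int => str => int

[T [P [P [P [P [P [P [A int]] * [A a]] * [A a]] * [A a]] * [A a]] * [A a]] => [T [P [A int]] => [T [P [A str]] => [T [P [A int]]]]]]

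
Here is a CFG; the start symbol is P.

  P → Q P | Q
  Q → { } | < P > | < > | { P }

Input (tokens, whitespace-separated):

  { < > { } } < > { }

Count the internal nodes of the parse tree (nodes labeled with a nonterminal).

[P [Q { [P [Q < >] [P [Q { }]]] }] [P [Q < >] [P [Q { }]]]]

10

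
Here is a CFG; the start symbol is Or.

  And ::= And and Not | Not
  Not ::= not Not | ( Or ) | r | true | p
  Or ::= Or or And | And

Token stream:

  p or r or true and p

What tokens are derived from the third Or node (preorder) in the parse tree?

[Or [Or [Or [And [Not p]]] or [And [Not r]]] or [And [And [Not true]] and [Not p]]]

p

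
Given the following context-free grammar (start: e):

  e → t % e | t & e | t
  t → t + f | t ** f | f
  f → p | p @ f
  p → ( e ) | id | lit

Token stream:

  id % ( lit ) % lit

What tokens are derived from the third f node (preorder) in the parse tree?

[e [t [f [p id]]] % [e [t [f [p ( [e [t [f [p lit]]]] )]]] % [e [t [f [p lit]]]]]]

lit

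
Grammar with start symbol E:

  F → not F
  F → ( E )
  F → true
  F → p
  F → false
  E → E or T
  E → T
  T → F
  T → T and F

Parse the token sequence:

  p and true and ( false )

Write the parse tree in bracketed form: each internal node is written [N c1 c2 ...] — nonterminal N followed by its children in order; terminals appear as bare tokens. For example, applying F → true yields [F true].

E
T
T and F
T and F and F
F and F and F
p and F and F
p and true and F
p and true and ( E )
p and true and ( T )
p and true and ( F )
p and true and ( false )

[E [T [T [T [F p]] and [F true]] and [F ( [E [T [F false]]] )]]]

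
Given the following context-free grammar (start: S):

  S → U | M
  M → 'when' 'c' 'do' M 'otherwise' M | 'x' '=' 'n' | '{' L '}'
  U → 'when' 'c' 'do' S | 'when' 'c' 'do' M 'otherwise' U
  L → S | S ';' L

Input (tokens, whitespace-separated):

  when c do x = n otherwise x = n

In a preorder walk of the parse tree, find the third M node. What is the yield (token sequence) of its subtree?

[S [M when c do [M x = n] otherwise [M x = n]]]

x = n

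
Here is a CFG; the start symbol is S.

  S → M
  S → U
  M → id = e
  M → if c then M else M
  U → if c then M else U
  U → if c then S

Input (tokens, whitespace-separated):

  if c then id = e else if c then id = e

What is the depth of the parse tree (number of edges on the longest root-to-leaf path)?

5

[S [U if c then [M id = e] else [U if c then [S [M id = e]]]]]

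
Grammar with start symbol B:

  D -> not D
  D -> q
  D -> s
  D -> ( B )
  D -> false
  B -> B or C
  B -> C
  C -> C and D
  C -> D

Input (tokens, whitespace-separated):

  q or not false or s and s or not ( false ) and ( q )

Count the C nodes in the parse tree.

[B [B [B [B [C [D q]]] or [C [D not [D false]]]] or [C [C [D s]] and [D s]]] or [C [C [D not [D ( [B [C [D false]]] )]]] and [D ( [B [C [D q]]] )]]]

8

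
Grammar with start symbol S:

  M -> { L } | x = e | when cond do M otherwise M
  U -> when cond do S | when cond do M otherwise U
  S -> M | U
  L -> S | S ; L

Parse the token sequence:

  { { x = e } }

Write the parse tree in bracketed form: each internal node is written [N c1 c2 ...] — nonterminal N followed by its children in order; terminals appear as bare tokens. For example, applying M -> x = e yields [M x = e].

[S [M { [L [S [M { [L [S [M x = e]]] }]]] }]]

S
M
{ L }
{ S }
{ M }
{ { L } }
{ { S } }
{ { M } }
{ { x = e } }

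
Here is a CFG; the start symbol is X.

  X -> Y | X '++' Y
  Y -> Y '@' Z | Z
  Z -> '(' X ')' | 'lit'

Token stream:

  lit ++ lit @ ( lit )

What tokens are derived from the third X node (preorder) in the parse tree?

lit

[X [X [Y [Z lit]]] ++ [Y [Y [Z lit]] @ [Z ( [X [Y [Z lit]]] )]]]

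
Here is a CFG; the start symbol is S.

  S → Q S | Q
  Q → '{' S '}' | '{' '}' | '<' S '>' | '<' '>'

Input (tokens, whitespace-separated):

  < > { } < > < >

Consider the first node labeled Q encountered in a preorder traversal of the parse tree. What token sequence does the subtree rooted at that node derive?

< >

[S [Q < >] [S [Q { }] [S [Q < >] [S [Q < >]]]]]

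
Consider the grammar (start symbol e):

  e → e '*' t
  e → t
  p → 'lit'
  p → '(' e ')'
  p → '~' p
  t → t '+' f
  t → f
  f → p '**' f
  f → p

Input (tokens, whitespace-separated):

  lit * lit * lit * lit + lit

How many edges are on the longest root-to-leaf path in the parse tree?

[e [e [e [e [t [f [p lit]]]] * [t [f [p lit]]]] * [t [f [p lit]]]] * [t [t [f [p lit]]] + [f [p lit]]]]

7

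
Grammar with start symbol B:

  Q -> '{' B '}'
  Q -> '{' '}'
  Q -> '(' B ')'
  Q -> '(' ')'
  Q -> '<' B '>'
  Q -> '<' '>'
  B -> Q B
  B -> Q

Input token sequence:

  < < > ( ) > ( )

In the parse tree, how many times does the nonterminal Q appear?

4

[B [Q < [B [Q < >] [B [Q ( )]]] >] [B [Q ( )]]]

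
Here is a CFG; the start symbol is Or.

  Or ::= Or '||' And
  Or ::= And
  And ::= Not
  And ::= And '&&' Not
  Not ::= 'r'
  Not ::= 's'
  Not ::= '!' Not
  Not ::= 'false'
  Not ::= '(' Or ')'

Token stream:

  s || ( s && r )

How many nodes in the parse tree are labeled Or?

3

[Or [Or [And [Not s]]] || [And [Not ( [Or [And [And [Not s]] && [Not r]]] )]]]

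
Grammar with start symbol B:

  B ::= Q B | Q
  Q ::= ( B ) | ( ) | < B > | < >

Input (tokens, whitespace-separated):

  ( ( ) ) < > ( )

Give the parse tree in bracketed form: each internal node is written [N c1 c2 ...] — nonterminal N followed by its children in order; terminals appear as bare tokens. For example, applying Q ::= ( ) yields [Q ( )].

[B [Q ( [B [Q ( )]] )] [B [Q < >] [B [Q ( )]]]]

B
Q B
( B ) B
( Q ) B
( ( ) ) B
( ( ) ) Q B
( ( ) ) < > B
( ( ) ) < > Q
( ( ) ) < > ( )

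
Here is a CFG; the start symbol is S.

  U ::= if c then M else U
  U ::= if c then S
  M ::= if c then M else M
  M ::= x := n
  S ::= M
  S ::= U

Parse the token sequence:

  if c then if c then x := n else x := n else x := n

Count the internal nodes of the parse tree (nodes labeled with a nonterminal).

[S [M if c then [M if c then [M x := n] else [M x := n]] else [M x := n]]]

6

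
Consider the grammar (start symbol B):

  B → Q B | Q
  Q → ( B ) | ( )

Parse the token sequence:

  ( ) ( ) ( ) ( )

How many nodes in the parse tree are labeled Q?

4

[B [Q ( )] [B [Q ( )] [B [Q ( )] [B [Q ( )]]]]]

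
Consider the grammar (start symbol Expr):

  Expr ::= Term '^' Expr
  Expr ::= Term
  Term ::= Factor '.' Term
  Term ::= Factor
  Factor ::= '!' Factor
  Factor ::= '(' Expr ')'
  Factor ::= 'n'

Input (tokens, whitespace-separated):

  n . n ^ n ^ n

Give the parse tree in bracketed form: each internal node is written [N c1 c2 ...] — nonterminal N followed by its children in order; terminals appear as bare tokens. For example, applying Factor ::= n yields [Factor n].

Expr
Term ^ Expr
Factor . Term ^ Expr
n . Term ^ Expr
n . Factor ^ Expr
n . n ^ Expr
n . n ^ Term ^ Expr
n . n ^ Factor ^ Expr
n . n ^ n ^ Expr
n . n ^ n ^ Term
n . n ^ n ^ Factor
n . n ^ n ^ n

[Expr [Term [Factor n] . [Term [Factor n]]] ^ [Expr [Term [Factor n]] ^ [Expr [Term [Factor n]]]]]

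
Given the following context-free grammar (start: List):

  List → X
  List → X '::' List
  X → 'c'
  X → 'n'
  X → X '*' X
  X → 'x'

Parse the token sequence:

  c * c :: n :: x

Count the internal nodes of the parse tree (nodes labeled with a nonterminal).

8

[List [X [X c] * [X c]] :: [List [X n] :: [List [X x]]]]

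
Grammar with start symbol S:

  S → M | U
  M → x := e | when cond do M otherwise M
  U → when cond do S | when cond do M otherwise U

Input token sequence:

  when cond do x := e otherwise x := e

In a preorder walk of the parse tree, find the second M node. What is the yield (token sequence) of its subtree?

x := e

[S [M when cond do [M x := e] otherwise [M x := e]]]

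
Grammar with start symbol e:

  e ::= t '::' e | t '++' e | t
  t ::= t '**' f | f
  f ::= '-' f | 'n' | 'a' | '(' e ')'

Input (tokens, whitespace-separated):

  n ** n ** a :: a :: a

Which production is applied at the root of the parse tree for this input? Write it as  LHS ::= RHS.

[e [t [t [t [f n]] ** [f n]] ** [f a]] :: [e [t [f a]] :: [e [t [f a]]]]]

e ::= t '::' e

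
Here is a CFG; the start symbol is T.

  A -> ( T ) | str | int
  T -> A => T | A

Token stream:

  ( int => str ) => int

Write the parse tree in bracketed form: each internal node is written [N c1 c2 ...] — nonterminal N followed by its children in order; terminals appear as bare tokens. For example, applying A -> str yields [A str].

T
A => T
( T ) => T
( A => T ) => T
( int => T ) => T
( int => A ) => T
( int => str ) => T
( int => str ) => A
( int => str ) => int

[T [A ( [T [A int] => [T [A str]]] )] => [T [A int]]]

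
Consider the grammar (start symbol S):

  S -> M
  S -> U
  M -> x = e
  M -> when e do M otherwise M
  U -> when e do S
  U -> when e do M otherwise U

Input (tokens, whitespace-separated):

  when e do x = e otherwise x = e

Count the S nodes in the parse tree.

[S [M when e do [M x = e] otherwise [M x = e]]]

1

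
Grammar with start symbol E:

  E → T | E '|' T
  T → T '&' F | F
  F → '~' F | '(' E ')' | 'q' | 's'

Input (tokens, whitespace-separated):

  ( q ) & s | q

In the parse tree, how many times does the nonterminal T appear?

[E [E [T [T [F ( [E [T [F q]]] )]] & [F s]]] | [T [F q]]]

4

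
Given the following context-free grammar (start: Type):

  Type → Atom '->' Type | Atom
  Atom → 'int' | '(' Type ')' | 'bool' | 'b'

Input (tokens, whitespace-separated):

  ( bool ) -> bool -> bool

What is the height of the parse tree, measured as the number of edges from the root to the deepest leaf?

[Type [Atom ( [Type [Atom bool]] )] -> [Type [Atom bool] -> [Type [Atom bool]]]]

4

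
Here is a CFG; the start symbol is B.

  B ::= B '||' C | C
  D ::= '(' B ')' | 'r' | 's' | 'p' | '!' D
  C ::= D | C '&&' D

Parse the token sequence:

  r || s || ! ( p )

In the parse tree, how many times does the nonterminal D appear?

[B [B [B [C [D r]]] || [C [D s]]] || [C [D ! [D ( [B [C [D p]]] )]]]]

5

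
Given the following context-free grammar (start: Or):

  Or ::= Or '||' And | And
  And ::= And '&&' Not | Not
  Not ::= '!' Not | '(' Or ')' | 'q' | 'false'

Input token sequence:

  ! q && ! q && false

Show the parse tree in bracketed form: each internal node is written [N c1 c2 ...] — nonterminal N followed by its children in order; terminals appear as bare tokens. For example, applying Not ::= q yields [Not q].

Or
And
And && Not
And && Not && Not
Not && Not && Not
! Not && Not && Not
! q && Not && Not
! q && ! Not && Not
! q && ! q && Not
! q && ! q && false

[Or [And [And [And [Not ! [Not q]]] && [Not ! [Not q]]] && [Not false]]]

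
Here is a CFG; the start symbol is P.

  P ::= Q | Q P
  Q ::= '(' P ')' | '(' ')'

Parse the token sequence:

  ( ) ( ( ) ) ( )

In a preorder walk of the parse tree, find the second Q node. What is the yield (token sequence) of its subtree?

[P [Q ( )] [P [Q ( [P [Q ( )]] )] [P [Q ( )]]]]

( ( ) )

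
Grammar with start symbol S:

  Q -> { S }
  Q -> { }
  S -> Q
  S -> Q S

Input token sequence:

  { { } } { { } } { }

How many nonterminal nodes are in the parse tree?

[S [Q { [S [Q { }]] }] [S [Q { [S [Q { }]] }] [S [Q { }]]]]

10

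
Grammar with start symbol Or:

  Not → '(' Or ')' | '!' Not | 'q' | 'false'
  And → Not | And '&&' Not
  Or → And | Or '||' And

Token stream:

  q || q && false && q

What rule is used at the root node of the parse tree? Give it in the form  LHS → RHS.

Or → Or '||' And

[Or [Or [And [Not q]]] || [And [And [And [Not q]] && [Not false]] && [Not q]]]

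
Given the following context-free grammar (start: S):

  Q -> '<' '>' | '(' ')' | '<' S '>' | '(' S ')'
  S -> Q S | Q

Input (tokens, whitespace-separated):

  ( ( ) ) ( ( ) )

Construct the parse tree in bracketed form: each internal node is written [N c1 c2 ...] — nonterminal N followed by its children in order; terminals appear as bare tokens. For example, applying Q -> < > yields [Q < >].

[S [Q ( [S [Q ( )]] )] [S [Q ( [S [Q ( )]] )]]]

S
Q S
( S ) S
( Q ) S
( ( ) ) S
( ( ) ) Q
( ( ) ) ( S )
( ( ) ) ( Q )
( ( ) ) ( ( ) )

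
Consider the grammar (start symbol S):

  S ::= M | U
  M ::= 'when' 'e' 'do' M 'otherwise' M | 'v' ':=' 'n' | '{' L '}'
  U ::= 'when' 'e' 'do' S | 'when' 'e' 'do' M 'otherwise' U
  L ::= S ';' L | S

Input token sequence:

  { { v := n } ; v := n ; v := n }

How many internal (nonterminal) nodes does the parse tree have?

[S [M { [L [S [M { [L [S [M v := n]]] }]] ; [L [S [M v := n]] ; [L [S [M v := n]]]]] }]]

14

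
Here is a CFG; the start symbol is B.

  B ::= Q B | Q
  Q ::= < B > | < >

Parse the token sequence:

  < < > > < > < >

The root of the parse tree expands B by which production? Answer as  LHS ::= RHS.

[B [Q < [B [Q < >]] >] [B [Q < >] [B [Q < >]]]]

B ::= Q B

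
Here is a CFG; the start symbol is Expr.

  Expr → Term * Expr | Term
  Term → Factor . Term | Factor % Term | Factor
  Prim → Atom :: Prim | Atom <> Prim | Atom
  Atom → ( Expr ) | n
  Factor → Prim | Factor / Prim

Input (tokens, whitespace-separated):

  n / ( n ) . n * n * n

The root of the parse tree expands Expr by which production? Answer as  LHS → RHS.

Expr → Term * Expr

[Expr [Term [Factor [Factor [Prim [Atom n]]] / [Prim [Atom ( [Expr [Term [Factor [Prim [Atom n]]]]] )]]] . [Term [Factor [Prim [Atom n]]]]] * [Expr [Term [Factor [Prim [Atom n]]]] * [Expr [Term [Factor [Prim [Atom n]]]]]]]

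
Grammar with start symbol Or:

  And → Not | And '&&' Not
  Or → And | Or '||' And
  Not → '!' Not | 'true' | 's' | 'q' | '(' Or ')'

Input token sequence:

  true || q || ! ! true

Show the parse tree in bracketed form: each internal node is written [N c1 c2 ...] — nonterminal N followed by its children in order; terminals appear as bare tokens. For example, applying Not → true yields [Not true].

[Or [Or [Or [And [Not true]]] || [And [Not q]]] || [And [Not ! [Not ! [Not true]]]]]

Or
Or || And
Or || And || And
And || And || And
Not || And || And
true || And || And
true || Not || And
true || q || And
true || q || Not
true || q || ! Not
true || q || ! ! Not
true || q || ! ! true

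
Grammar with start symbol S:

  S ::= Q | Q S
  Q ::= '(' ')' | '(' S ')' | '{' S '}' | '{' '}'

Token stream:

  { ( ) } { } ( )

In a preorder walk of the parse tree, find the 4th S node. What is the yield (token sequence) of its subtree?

[S [Q { [S [Q ( )]] }] [S [Q { }] [S [Q ( )]]]]

( )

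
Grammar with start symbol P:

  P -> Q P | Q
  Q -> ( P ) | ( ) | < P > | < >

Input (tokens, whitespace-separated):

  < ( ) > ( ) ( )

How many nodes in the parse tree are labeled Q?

4

[P [Q < [P [Q ( )]] >] [P [Q ( )] [P [Q ( )]]]]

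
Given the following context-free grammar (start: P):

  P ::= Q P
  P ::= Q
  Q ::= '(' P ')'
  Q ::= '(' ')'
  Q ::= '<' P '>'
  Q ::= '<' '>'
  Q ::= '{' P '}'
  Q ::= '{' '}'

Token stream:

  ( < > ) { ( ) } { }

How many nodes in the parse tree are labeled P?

[P [Q ( [P [Q < >]] )] [P [Q { [P [Q ( )]] }] [P [Q { }]]]]

5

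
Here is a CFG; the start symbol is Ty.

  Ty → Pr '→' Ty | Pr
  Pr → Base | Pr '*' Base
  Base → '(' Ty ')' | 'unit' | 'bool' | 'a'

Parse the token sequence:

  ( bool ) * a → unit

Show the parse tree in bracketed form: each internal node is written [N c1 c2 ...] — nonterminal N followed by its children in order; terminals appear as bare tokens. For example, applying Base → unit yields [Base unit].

Ty
Pr → Ty
Pr * Base → Ty
Base * Base → Ty
( Ty ) * Base → Ty
( Pr ) * Base → Ty
( Base ) * Base → Ty
( bool ) * Base → Ty
( bool ) * a → Ty
( bool ) * a → Pr
( bool ) * a → Base
( bool ) * a → unit

[Ty [Pr [Pr [Base ( [Ty [Pr [Base bool]]] )]] * [Base a]] → [Ty [Pr [Base unit]]]]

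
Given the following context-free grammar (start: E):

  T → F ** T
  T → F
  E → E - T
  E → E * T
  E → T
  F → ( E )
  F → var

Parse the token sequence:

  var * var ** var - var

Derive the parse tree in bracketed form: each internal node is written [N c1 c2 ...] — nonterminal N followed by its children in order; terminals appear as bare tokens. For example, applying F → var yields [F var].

[E [E [E [T [F var]]] * [T [F var] ** [T [F var]]]] - [T [F var]]]

E
E - T
E * T - T
T * T - T
F * T - T
var * T - T
var * F ** T - T
var * var ** T - T
var * var ** F - T
var * var ** var - T
var * var ** var - F
var * var ** var - var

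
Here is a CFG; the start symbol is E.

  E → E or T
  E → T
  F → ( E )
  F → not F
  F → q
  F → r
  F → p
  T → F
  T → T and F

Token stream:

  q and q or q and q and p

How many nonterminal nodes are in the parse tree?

[E [E [T [T [F q]] and [F q]]] or [T [T [T [F q]] and [F q]] and [F p]]]

12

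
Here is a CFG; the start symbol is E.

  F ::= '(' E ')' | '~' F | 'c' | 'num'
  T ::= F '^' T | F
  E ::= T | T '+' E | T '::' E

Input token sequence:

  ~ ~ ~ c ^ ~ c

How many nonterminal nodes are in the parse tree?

[E [T [F ~ [F ~ [F ~ [F c]]]] ^ [T [F ~ [F c]]]]]

9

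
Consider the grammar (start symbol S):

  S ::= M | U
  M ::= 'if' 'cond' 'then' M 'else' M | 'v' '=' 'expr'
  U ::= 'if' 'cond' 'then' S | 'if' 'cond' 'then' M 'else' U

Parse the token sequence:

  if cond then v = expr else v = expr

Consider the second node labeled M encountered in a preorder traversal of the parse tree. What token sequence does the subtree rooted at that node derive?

v = expr

[S [M if cond then [M v = expr] else [M v = expr]]]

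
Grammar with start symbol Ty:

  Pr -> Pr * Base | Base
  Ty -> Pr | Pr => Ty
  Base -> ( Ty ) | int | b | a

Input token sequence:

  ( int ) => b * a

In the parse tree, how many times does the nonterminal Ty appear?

[Ty [Pr [Base ( [Ty [Pr [Base int]]] )]] => [Ty [Pr [Pr [Base b]] * [Base a]]]]

3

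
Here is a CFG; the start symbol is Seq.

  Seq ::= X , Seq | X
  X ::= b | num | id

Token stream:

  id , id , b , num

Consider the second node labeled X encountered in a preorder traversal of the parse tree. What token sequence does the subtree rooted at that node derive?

id

[Seq [X id] , [Seq [X id] , [Seq [X b] , [Seq [X num]]]]]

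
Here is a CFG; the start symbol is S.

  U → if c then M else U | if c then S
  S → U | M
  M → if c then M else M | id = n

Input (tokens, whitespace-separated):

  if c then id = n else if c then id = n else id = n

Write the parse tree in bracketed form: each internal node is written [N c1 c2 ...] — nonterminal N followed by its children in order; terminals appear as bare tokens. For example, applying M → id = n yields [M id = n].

[S [M if c then [M id = n] else [M if c then [M id = n] else [M id = n]]]]

S
M
if c then M else M
if c then id = n else M
if c then id = n else if c then M else M
if c then id = n else if c then id = n else M
if c then id = n else if c then id = n else id = n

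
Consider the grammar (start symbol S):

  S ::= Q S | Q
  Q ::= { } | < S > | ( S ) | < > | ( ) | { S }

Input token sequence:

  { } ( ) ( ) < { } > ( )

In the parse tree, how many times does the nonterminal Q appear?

6

[S [Q { }] [S [Q ( )] [S [Q ( )] [S [Q < [S [Q { }]] >] [S [Q ( )]]]]]]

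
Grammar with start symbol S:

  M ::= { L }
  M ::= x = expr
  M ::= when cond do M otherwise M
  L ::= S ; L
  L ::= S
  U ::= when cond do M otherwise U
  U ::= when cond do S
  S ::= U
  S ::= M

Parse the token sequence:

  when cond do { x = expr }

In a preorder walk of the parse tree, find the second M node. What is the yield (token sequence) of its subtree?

x = expr

[S [U when cond do [S [M { [L [S [M x = expr]]] }]]]]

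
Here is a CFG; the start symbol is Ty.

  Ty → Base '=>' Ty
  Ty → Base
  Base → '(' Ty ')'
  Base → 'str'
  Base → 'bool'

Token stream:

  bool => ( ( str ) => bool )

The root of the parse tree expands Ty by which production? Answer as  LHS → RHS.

Ty → Base '=>' Ty

[Ty [Base bool] => [Ty [Base ( [Ty [Base ( [Ty [Base str]] )] => [Ty [Base bool]]] )]]]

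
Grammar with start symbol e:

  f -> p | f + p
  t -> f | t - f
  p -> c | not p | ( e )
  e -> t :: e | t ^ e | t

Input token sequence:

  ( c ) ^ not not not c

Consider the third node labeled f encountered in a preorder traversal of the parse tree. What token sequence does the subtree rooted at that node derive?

[e [t [f [p ( [e [t [f [p c]]]] )]]] ^ [e [t [f [p not [p not [p not [p c]]]]]]]]

not not not c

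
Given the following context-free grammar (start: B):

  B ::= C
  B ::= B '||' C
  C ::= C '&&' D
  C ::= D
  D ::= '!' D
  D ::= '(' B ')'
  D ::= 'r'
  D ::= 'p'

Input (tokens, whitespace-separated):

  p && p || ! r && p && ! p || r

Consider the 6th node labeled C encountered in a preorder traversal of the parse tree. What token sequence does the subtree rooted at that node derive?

[B [B [B [C [C [D p]] && [D p]]] || [C [C [C [D ! [D r]]] && [D p]] && [D ! [D p]]]] || [C [D r]]]

r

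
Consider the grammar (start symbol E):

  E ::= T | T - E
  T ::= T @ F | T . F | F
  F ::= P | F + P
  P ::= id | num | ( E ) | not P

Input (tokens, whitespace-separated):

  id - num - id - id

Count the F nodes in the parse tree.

[E [T [F [P id]]] - [E [T [F [P num]]] - [E [T [F [P id]]] - [E [T [F [P id]]]]]]]

4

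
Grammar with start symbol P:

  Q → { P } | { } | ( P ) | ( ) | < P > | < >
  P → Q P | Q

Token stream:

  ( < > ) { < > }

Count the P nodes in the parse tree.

4

[P [Q ( [P [Q < >]] )] [P [Q { [P [Q < >]] }]]]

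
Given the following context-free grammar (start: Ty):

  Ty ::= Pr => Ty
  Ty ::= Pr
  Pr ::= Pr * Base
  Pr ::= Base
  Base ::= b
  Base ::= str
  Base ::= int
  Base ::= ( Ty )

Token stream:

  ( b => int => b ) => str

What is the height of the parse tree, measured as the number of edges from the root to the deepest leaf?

8

[Ty [Pr [Base ( [Ty [Pr [Base b]] => [Ty [Pr [Base int]] => [Ty [Pr [Base b]]]]] )]] => [Ty [Pr [Base str]]]]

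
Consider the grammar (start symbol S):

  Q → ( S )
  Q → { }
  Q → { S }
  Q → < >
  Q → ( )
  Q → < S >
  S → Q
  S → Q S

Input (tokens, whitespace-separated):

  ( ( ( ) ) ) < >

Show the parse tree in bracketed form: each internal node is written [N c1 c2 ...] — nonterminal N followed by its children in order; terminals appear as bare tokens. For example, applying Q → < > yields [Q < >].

[S [Q ( [S [Q ( [S [Q ( )]] )]] )] [S [Q < >]]]

S
Q S
( S ) S
( Q ) S
( ( S ) ) S
( ( Q ) ) S
( ( ( ) ) ) S
( ( ( ) ) ) Q
( ( ( ) ) ) < >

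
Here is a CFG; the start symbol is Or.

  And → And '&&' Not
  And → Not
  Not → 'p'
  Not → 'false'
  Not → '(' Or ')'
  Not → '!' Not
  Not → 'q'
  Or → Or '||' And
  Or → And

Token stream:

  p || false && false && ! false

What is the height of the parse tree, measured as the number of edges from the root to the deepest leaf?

[Or [Or [And [Not p]]] || [And [And [And [Not false]] && [Not false]] && [Not ! [Not false]]]]

5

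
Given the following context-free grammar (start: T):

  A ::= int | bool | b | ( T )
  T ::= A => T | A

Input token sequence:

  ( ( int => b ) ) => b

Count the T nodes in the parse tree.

[T [A ( [T [A ( [T [A int] => [T [A b]]] )]] )] => [T [A b]]]

5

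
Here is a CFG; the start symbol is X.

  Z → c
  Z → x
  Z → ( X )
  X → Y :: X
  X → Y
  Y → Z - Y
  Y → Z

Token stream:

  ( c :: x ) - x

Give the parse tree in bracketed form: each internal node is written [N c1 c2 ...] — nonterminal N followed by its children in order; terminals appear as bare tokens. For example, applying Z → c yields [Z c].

[X [Y [Z ( [X [Y [Z c]] :: [X [Y [Z x]]]] )] - [Y [Z x]]]]

X
Y
Z - Y
( X ) - Y
( Y :: X ) - Y
( Z :: X ) - Y
( c :: X ) - Y
( c :: Y ) - Y
( c :: Z ) - Y
( c :: x ) - Y
( c :: x ) - Z
( c :: x ) - x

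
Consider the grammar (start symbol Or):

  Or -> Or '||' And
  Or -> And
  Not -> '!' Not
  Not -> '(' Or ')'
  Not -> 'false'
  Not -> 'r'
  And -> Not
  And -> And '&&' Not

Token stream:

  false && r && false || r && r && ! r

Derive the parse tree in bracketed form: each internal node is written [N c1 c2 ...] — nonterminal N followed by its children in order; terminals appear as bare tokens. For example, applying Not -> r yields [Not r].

[Or [Or [And [And [And [Not false]] && [Not r]] && [Not false]]] || [And [And [And [Not r]] && [Not r]] && [Not ! [Not r]]]]

Or
Or || And
And || And
And && Not || And
And && Not && Not || And
Not && Not && Not || And
false && Not && Not || And
false && r && Not || And
false && r && false || And
false && r && false || And && Not
false && r && false || And && Not && Not
false && r && false || Not && Not && Not
false && r && false || r && Not && Not
false && r && false || r && r && Not
false && r && false || r && r && ! Not
false && r && false || r && r && ! r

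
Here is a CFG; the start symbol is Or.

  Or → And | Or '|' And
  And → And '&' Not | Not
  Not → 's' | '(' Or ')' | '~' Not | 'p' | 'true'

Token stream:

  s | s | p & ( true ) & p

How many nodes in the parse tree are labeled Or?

[Or [Or [Or [And [Not s]]] | [And [Not s]]] | [And [And [And [Not p]] & [Not ( [Or [And [Not true]]] )]] & [Not p]]]

4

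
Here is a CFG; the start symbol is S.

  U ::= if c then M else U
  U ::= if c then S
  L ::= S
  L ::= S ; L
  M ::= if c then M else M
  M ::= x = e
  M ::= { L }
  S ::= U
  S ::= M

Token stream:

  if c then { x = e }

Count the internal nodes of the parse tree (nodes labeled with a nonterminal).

[S [U if c then [S [M { [L [S [M x = e]]] }]]]]

7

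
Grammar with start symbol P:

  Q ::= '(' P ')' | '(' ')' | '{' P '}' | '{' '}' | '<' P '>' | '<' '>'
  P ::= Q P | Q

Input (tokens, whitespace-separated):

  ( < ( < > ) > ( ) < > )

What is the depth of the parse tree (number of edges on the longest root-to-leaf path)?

8

[P [Q ( [P [Q < [P [Q ( [P [Q < >]] )]] >] [P [Q ( )] [P [Q < >]]]] )]]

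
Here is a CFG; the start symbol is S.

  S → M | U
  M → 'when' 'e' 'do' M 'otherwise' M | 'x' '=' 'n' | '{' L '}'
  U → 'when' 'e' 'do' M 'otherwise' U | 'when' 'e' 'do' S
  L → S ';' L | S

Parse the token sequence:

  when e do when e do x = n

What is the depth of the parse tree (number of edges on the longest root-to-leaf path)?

[S [U when e do [S [U when e do [S [M x = n]]]]]]

6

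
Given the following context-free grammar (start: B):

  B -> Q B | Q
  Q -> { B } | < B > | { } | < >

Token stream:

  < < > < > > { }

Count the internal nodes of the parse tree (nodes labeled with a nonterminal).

8

[B [Q < [B [Q < >] [B [Q < >]]] >] [B [Q { }]]]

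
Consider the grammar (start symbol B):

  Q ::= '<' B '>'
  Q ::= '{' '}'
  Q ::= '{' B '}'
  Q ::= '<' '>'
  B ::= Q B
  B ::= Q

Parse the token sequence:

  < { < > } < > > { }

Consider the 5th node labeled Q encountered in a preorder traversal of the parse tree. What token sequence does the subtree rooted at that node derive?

[B [Q < [B [Q { [B [Q < >]] }] [B [Q < >]]] >] [B [Q { }]]]

{ }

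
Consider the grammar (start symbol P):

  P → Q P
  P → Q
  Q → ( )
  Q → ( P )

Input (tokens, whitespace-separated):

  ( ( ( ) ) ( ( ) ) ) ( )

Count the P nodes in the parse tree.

6

[P [Q ( [P [Q ( [P [Q ( )]] )] [P [Q ( [P [Q ( )]] )]]] )] [P [Q ( )]]]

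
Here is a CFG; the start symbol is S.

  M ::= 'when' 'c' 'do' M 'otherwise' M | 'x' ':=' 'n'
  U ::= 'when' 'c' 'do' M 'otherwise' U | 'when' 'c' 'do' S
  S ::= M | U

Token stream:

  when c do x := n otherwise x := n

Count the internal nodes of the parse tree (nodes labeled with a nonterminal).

[S [M when c do [M x := n] otherwise [M x := n]]]

4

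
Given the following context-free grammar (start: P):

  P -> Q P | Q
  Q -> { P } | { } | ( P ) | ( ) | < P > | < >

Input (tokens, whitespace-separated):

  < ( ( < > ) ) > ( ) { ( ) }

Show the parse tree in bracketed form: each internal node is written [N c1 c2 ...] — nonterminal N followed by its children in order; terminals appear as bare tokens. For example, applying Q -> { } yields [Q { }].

P
Q P
< P > P
< Q > P
< ( P ) > P
< ( Q ) > P
< ( ( P ) ) > P
< ( ( Q ) ) > P
< ( ( < > ) ) > P
< ( ( < > ) ) > Q P
< ( ( < > ) ) > ( ) P
< ( ( < > ) ) > ( ) Q
< ( ( < > ) ) > ( ) { P }
< ( ( < > ) ) > ( ) { Q }
< ( ( < > ) ) > ( ) { ( ) }

[P [Q < [P [Q ( [P [Q ( [P [Q < >]] )]] )]] >] [P [Q ( )] [P [Q { [P [Q ( )]] }]]]]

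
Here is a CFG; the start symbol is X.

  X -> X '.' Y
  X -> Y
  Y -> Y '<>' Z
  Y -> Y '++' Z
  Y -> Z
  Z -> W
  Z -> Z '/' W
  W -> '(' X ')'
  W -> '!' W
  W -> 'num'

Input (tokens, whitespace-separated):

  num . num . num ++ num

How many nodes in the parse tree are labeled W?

4

[X [X [X [Y [Z [W num]]]] . [Y [Z [W num]]]] . [Y [Y [Z [W num]]] ++ [Z [W num]]]]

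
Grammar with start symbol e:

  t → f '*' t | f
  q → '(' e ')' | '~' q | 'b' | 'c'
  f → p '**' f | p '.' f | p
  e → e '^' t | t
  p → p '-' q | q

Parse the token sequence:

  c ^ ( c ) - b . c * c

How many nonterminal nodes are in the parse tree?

[e [e [t [f [p [q c]]]]] ^ [t [f [p [p [q ( [e [t [f [p [q c]]]]] )]] - [q b]] . [f [p [q c]]]] * [t [f [p [q c]]]]]]

24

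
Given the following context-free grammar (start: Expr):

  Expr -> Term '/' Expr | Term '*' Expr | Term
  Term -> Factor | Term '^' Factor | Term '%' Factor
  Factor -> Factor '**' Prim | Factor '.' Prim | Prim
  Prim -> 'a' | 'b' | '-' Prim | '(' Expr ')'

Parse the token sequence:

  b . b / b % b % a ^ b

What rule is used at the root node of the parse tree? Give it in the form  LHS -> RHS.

Expr -> Term '/' Expr

[Expr [Term [Factor [Factor [Prim b]] . [Prim b]]] / [Expr [Term [Term [Term [Term [Factor [Prim b]]] % [Factor [Prim b]]] % [Factor [Prim a]]] ^ [Factor [Prim b]]]]]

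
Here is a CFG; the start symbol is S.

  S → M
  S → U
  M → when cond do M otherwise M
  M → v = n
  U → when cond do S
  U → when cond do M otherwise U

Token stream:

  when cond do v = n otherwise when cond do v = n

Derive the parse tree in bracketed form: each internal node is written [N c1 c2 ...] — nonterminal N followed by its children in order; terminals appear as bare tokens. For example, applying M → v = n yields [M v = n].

[S [U when cond do [M v = n] otherwise [U when cond do [S [M v = n]]]]]

S
U
when cond do M otherwise U
when cond do v = n otherwise U
when cond do v = n otherwise when cond do S
when cond do v = n otherwise when cond do M
when cond do v = n otherwise when cond do v = n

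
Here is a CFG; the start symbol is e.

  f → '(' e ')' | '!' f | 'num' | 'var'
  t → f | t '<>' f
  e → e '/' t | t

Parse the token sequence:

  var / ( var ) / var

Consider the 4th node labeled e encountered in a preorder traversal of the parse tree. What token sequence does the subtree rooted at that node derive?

[e [e [e [t [f var]]] / [t [f ( [e [t [f var]]] )]]] / [t [f var]]]

var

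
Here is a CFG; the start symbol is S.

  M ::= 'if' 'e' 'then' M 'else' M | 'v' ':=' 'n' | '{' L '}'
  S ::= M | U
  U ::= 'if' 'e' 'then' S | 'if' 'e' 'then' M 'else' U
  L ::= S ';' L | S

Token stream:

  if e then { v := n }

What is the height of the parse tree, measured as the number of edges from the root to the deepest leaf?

[S [U if e then [S [M { [L [S [M v := n]]] }]]]]

7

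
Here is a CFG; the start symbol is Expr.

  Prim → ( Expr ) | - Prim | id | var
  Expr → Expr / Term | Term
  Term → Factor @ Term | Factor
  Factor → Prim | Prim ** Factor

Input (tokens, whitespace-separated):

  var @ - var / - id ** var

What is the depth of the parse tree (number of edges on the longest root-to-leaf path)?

7

[Expr [Expr [Term [Factor [Prim var]] @ [Term [Factor [Prim - [Prim var]]]]]] / [Term [Factor [Prim - [Prim id]] ** [Factor [Prim var]]]]]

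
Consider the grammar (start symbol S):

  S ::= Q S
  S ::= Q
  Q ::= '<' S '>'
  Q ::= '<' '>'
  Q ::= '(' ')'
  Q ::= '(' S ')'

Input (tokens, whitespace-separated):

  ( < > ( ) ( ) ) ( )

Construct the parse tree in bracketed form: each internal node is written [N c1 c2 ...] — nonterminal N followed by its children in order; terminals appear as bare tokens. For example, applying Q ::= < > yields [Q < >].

[S [Q ( [S [Q < >] [S [Q ( )] [S [Q ( )]]]] )] [S [Q ( )]]]

S
Q S
( S ) S
( Q S ) S
( < > S ) S
( < > Q S ) S
( < > ( ) S ) S
( < > ( ) Q ) S
( < > ( ) ( ) ) S
( < > ( ) ( ) ) Q
( < > ( ) ( ) ) ( )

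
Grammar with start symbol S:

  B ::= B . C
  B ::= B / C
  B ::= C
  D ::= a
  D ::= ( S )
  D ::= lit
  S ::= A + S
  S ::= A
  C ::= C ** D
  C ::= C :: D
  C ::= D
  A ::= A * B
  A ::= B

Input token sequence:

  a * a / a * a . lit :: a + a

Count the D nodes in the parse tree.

[S [A [A [A [B [C [D a]]]] * [B [B [C [D a]]] / [C [D a]]]] * [B [B [C [D a]]] . [C [C [D lit]] :: [D a]]]] + [S [A [B [C [D a]]]]]]

7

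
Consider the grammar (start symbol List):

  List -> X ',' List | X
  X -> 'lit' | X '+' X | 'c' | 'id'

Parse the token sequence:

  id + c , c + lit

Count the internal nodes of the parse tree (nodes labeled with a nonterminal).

[List [X [X id] + [X c]] , [List [X [X c] + [X lit]]]]

8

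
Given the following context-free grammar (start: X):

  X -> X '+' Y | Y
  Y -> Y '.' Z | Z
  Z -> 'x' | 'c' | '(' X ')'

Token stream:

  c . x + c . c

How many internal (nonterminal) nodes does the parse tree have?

10

[X [X [Y [Y [Z c]] . [Z x]]] + [Y [Y [Z c]] . [Z c]]]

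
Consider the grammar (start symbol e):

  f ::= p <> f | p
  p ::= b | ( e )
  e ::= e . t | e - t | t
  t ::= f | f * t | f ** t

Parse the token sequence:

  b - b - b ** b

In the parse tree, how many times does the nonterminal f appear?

[e [e [e [t [f [p b]]]] - [t [f [p b]]]] - [t [f [p b]] ** [t [f [p b]]]]]

4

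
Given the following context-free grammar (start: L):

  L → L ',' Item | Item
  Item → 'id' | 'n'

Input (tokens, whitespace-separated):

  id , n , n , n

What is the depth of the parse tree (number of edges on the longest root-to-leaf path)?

[L [L [L [L [Item id]] , [Item n]] , [Item n]] , [Item n]]

5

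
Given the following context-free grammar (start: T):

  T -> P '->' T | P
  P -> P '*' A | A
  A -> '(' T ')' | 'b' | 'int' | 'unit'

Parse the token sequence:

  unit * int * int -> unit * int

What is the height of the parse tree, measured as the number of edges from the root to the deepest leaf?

5

[T [P [P [P [A unit]] * [A int]] * [A int]] -> [T [P [P [A unit]] * [A int]]]]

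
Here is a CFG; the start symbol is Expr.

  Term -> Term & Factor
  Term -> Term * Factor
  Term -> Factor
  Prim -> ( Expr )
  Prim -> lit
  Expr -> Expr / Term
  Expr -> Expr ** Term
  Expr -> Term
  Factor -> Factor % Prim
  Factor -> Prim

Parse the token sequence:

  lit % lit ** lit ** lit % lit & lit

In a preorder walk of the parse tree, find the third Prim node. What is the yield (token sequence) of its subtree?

lit

[Expr [Expr [Expr [Term [Factor [Factor [Prim lit]] % [Prim lit]]]] ** [Term [Factor [Prim lit]]]] ** [Term [Term [Factor [Factor [Prim lit]] % [Prim lit]]] & [Factor [Prim lit]]]]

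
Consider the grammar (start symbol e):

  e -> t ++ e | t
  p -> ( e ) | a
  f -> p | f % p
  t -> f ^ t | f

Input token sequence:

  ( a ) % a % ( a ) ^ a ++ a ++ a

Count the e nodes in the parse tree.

[e [t [f [f [f [p ( [e [t [f [p a]]]] )]] % [p a]] % [p ( [e [t [f [p a]]]] )]] ^ [t [f [p a]]]] ++ [e [t [f [p a]]] ++ [e [t [f [p a]]]]]]

5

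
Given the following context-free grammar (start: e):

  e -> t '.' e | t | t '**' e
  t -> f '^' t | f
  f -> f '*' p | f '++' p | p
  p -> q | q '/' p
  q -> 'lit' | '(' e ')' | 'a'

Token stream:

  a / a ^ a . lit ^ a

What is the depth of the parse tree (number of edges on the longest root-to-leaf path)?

7

[e [t [f [p [q a] / [p [q a]]]] ^ [t [f [p [q a]]]]] . [e [t [f [p [q lit]]] ^ [t [f [p [q a]]]]]]]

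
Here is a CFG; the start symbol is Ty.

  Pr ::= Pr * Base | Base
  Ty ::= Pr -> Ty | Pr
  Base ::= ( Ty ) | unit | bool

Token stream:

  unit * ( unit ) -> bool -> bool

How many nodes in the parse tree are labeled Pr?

[Ty [Pr [Pr [Base unit]] * [Base ( [Ty [Pr [Base unit]]] )]] -> [Ty [Pr [Base bool]] -> [Ty [Pr [Base bool]]]]]

5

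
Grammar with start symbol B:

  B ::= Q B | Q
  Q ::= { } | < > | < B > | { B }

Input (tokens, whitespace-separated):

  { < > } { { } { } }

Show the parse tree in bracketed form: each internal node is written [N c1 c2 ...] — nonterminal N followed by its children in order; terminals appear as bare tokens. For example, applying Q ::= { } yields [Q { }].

[B [Q { [B [Q < >]] }] [B [Q { [B [Q { }] [B [Q { }]]] }]]]

B
Q B
{ B } B
{ Q } B
{ < > } B
{ < > } Q
{ < > } { B }
{ < > } { Q B }
{ < > } { { } B }
{ < > } { { } Q }
{ < > } { { } { } }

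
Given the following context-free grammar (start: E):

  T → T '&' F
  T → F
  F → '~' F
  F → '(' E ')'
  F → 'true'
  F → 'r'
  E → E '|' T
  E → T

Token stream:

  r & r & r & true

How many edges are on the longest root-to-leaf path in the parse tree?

6

[E [T [T [T [T [F r]] & [F r]] & [F r]] & [F true]]]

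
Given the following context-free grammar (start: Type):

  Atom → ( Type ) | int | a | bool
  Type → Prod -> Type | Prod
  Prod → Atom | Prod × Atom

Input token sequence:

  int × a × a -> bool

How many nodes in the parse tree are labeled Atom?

4

[Type [Prod [Prod [Prod [Atom int]] × [Atom a]] × [Atom a]] -> [Type [Prod [Atom bool]]]]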